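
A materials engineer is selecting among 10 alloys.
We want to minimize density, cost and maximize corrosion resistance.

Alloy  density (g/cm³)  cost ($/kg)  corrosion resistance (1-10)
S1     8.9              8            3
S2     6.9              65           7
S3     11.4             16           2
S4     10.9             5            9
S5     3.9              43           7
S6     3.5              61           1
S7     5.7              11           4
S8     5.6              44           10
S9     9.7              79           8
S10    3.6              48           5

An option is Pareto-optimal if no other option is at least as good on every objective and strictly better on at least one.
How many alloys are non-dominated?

S1: not dominated.
S2: dominated by S5 (density 3.9≤6.9, cost 43≤65, corrosion resistance 7≥7).
S3: dominated by S1 (density 8.9≤11.4, cost 8≤16, corrosion resistance 3≥2).
S4: not dominated (best cost).
S5: not dominated.
S6: not dominated (best density).
S7: not dominated.
S8: not dominated (best corrosion resistance).
S9: dominated by S8 (density 5.6≤9.7, cost 44≤79, corrosion resistance 10≥8).
S10: not dominated.
Pareto-optimal: S1, S4, S5, S6, S7, S8, S10 → 7.

7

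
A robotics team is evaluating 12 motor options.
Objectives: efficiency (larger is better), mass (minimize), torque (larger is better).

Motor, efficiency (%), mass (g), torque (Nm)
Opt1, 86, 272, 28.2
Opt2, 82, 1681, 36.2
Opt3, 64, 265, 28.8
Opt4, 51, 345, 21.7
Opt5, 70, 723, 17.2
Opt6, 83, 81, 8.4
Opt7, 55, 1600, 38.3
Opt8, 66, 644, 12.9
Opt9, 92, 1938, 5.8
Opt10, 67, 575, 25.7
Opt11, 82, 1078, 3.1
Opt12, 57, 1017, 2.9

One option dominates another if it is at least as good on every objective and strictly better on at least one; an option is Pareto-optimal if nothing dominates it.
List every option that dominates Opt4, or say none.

Opt1, Opt3

Opt1: efficiency 86≥51, mass 272≤345, torque 28.2≥21.7 — dominates Opt4.
Opt3: efficiency 64≥51, mass 265≤345, torque 28.8≥21.7 — dominates Opt4.
Others (Opt2, Opt5, Opt6, Opt7, Opt8, Opt9, Opt10, Opt11, Opt12) are each worse than Opt4 on at least one objective.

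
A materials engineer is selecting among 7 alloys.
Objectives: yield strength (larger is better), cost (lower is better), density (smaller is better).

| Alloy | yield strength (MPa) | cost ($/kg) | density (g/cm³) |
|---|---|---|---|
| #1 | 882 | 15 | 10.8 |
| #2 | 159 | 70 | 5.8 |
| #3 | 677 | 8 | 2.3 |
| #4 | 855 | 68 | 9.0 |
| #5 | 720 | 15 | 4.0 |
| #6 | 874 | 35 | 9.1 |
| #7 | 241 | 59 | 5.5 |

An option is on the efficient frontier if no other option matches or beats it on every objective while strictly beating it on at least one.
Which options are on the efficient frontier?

#1, #3, #4, #5, #6

#1: not dominated (best yield strength).
#2: dominated by #3 (yield strength 677≥159, cost 8≤70, density 2.3≤5.8).
#3: not dominated (best cost).
#4: not dominated.
#5: not dominated.
#6: not dominated.
#7: dominated by #3 (yield strength 677≥241, cost 8≤59, density 2.3≤5.5).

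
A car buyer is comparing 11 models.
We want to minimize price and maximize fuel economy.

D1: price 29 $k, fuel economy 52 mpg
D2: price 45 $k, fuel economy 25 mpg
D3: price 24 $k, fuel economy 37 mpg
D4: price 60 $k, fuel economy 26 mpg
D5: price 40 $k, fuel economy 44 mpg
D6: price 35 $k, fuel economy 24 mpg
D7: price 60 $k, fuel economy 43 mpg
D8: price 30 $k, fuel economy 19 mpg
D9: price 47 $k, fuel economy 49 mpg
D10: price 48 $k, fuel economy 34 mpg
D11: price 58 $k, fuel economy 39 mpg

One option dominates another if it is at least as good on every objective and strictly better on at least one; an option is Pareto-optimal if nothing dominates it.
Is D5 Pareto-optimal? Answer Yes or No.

D1 vs D5: price 29≤40, fuel economy 52≥44 — D1 is at least as good on every objective and strictly better on at least one, so D1 dominates D5.

No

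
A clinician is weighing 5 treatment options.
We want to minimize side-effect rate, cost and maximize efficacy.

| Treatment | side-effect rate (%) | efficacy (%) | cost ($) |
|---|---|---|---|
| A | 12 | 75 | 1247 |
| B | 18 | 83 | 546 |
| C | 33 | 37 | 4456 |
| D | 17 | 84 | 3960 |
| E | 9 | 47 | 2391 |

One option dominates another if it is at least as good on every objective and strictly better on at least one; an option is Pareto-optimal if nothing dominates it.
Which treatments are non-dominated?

A: not dominated.
B: not dominated (best cost).
C: dominated by A (side-effect rate 12≤33, efficacy 75≥37, cost 1247≤4456).
D: not dominated (best efficacy).
E: not dominated (best side-effect rate).

A, B, D, E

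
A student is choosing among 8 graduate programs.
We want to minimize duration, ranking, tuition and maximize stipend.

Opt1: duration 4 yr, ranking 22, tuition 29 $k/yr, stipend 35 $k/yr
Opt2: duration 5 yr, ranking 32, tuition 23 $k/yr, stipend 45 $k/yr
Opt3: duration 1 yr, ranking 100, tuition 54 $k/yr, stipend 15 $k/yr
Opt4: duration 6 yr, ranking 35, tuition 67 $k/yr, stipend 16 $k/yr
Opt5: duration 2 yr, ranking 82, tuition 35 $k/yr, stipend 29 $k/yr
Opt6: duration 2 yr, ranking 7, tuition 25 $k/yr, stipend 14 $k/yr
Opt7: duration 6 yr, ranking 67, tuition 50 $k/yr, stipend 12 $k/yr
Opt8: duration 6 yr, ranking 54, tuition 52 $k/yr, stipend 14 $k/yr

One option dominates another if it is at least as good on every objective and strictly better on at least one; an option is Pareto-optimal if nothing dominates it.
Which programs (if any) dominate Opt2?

none

Opt1: worse on tuition (29 vs 23).
Opt3: worse on ranking (100 vs 32).
Opt4: worse on duration (6 vs 5).
Opt5: worse on ranking (82 vs 32).
Opt6: worse on tuition (25 vs 23).
Opt7: worse on duration (6 vs 5).
Opt8: worse on duration (6 vs 5).
No option dominates Opt2.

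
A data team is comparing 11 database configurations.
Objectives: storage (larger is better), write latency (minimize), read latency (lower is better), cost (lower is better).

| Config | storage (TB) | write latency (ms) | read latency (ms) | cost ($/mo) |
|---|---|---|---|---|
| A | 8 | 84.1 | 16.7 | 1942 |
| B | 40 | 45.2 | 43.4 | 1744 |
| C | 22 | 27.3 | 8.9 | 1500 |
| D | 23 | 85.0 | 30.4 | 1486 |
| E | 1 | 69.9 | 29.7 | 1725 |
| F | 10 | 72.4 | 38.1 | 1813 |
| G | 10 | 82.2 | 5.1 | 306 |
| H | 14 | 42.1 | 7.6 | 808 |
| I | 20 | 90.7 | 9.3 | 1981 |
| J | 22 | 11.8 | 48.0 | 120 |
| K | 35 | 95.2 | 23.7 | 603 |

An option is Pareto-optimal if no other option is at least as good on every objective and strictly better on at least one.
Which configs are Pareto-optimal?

A: dominated by C (storage 22≥8, write latency 27.3≤84.1, read latency 8.9≤16.7, cost 1500≤1942).
B: not dominated (best storage).
C: not dominated.
D: not dominated.
E: dominated by C (storage 22≥1, write latency 27.3≤69.9, read latency 8.9≤29.7, cost 1500≤1725).
F: dominated by C (storage 22≥10, write latency 27.3≤72.4, read latency 8.9≤38.1, cost 1500≤1813).
G: not dominated (best read latency).
H: not dominated.
I: dominated by C (storage 22≥20, write latency 27.3≤90.7, read latency 8.9≤9.3, cost 1500≤1981).
J: not dominated (best write latency).
K: not dominated.

B, C, D, G, H, J, K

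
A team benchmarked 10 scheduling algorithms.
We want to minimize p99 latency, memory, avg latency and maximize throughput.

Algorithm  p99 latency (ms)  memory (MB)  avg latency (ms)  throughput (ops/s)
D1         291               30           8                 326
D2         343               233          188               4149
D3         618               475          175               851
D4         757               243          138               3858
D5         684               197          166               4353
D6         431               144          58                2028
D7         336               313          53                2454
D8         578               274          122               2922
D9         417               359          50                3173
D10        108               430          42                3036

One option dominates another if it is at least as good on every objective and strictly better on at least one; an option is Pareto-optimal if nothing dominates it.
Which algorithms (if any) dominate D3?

D6, D7, D8, D9, D10

D6: p99 latency 431≤618, memory 144≤475, avg latency 58≤175, throughput 2028≥851 — dominates D3.
D7: p99 latency 336≤618, memory 313≤475, avg latency 53≤175, throughput 2454≥851 — dominates D3.
D8: p99 latency 578≤618, memory 274≤475, avg latency 122≤175, throughput 2922≥851 — dominates D3.
D9: p99 latency 417≤618, memory 359≤475, avg latency 50≤175, throughput 3173≥851 — dominates D3.
D10: p99 latency 108≤618, memory 430≤475, avg latency 42≤175, throughput 3036≥851 — dominates D3.
Others (D1, D2, D4, D5) are each worse than D3 on at least one objective.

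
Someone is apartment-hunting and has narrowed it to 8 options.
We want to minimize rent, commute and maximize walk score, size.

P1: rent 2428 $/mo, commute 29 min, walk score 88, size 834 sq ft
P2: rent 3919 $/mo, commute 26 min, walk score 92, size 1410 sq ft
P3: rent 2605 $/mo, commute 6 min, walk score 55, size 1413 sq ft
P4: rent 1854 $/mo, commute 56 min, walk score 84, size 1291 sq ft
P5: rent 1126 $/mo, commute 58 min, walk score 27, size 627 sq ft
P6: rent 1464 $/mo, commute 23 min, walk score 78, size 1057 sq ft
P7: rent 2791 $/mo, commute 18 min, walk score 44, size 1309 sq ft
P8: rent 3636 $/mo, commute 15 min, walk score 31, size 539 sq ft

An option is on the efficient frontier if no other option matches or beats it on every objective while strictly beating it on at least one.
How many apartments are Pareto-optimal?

6

P1: not dominated.
P2: not dominated (best walk score).
P3: not dominated (best commute).
P4: not dominated.
P5: not dominated (best rent).
P6: not dominated.
P7: dominated by P3 (rent 2605≤2791, commute 6≤18, walk score 55≥44, size 1413≥1309).
P8: dominated by P3 (rent 2605≤3636, commute 6≤15, walk score 55≥31, size 1413≥539).
Pareto-optimal: P1, P2, P3, P4, P5, P6 → 6.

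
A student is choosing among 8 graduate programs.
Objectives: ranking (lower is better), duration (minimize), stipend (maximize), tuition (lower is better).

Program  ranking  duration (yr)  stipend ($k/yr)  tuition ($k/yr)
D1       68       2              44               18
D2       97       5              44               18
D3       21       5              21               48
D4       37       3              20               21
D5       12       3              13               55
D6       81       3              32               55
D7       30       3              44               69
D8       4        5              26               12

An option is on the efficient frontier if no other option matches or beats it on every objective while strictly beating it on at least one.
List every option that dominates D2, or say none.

D1

D1: ranking 68≤97, duration 2≤5, stipend 44≥44, tuition 18≤18 — dominates D2.
Others (D3, D4, D5, D6, D7, D8) are each worse than D2 on at least one objective.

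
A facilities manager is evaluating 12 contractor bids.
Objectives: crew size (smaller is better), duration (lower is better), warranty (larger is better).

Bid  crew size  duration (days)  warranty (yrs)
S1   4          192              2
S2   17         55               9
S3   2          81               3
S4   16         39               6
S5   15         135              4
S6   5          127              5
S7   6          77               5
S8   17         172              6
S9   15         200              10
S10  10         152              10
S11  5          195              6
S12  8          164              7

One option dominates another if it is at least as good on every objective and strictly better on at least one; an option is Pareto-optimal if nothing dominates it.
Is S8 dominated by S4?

S4 vs S8: crew size 16≤17, duration 39≤172, warranty 6≥6 — S4 is at least as good on every objective with at least one strict improvement.

Yes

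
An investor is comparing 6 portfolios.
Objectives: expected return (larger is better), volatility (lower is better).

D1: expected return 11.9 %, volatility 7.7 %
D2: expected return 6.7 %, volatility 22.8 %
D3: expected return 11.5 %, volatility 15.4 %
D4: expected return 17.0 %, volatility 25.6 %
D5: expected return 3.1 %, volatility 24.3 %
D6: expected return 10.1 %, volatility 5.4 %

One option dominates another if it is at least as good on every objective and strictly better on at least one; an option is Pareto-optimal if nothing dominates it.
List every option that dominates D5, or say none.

D1, D2, D3, D6

D1: expected return 11.9≥3.1, volatility 7.7≤24.3 — dominates D5.
D2: expected return 6.7≥3.1, volatility 22.8≤24.3 — dominates D5.
D3: expected return 11.5≥3.1, volatility 15.4≤24.3 — dominates D5.
D6: expected return 10.1≥3.1, volatility 5.4≤24.3 — dominates D5.
Others (D4) are each worse than D5 on at least one objective.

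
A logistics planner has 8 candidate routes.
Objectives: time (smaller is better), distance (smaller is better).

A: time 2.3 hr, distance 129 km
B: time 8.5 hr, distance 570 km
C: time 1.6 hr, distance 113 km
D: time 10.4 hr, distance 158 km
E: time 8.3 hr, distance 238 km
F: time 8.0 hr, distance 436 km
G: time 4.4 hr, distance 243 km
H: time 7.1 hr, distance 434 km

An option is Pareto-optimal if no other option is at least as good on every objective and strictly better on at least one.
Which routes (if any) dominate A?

C

C: time 1.6≤2.3, distance 113≤129 — dominates A.
Others (B, D, E, F, G, H) are each worse than A on at least one objective.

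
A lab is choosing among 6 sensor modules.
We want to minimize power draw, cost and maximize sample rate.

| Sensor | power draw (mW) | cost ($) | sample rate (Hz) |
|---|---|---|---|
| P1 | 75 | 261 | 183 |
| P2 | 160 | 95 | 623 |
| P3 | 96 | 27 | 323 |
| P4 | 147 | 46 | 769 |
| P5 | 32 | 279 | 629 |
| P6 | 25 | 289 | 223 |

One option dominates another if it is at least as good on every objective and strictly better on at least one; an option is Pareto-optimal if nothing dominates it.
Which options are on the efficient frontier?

P1, P3, P4, P5, P6

P1: not dominated.
P2: dominated by P4 (power draw 147≤160, cost 46≤95, sample rate 769≥623).
P3: not dominated (best cost).
P4: not dominated (best sample rate).
P5: not dominated.
P6: not dominated (best power draw).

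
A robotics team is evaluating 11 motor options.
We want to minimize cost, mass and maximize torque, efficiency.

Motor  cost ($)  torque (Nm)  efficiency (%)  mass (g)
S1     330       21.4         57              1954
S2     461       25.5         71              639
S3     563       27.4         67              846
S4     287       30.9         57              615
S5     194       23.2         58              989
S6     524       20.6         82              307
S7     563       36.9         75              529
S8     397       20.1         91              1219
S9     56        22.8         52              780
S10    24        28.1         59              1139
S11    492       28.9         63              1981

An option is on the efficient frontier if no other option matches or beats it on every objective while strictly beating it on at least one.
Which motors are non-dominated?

S1: dominated by S4 (cost 287≤330, torque 30.9≥21.4, efficiency 57≥57, mass 615≤1954).
S2: not dominated.
S3: dominated by S7 (cost 563≤563, torque 36.9≥27.4, efficiency 75≥67, mass 529≤846).
S4: not dominated.
S5: not dominated.
S6: not dominated (best mass).
S7: not dominated (best torque).
S8: not dominated (best efficiency).
S9: not dominated.
S10: not dominated (best cost).
S11: not dominated.

S2, S4, S5, S6, S7, S8, S9, S10, S11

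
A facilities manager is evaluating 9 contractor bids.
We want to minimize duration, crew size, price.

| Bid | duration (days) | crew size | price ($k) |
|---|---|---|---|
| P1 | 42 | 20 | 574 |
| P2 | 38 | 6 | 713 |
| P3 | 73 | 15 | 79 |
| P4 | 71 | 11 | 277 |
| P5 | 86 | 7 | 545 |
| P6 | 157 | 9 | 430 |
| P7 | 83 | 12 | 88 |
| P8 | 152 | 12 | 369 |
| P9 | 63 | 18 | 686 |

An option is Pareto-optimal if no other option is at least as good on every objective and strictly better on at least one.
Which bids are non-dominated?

P1, P2, P3, P4, P5, P6, P7, P9

P1: not dominated.
P2: not dominated (best duration).
P3: not dominated (best price).
P4: not dominated.
P5: not dominated.
P6: not dominated.
P7: not dominated.
P8: dominated by P4 (duration 71≤152, crew size 11≤12, price 277≤369).
P9: not dominated.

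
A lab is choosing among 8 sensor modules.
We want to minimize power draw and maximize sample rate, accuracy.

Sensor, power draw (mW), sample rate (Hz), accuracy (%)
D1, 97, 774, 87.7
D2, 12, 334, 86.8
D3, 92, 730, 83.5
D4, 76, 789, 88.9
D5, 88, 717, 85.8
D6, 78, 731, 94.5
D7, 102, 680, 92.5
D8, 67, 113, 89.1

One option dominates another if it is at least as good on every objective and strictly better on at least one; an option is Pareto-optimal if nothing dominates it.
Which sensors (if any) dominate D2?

none

D1: worse on power draw (97 vs 12).
D3: worse on power draw (92 vs 12).
D4: worse on power draw (76 vs 12).
D5: worse on power draw (88 vs 12).
D6: worse on power draw (78 vs 12).
D7: worse on power draw (102 vs 12).
D8: worse on power draw (67 vs 12).
No option dominates D2.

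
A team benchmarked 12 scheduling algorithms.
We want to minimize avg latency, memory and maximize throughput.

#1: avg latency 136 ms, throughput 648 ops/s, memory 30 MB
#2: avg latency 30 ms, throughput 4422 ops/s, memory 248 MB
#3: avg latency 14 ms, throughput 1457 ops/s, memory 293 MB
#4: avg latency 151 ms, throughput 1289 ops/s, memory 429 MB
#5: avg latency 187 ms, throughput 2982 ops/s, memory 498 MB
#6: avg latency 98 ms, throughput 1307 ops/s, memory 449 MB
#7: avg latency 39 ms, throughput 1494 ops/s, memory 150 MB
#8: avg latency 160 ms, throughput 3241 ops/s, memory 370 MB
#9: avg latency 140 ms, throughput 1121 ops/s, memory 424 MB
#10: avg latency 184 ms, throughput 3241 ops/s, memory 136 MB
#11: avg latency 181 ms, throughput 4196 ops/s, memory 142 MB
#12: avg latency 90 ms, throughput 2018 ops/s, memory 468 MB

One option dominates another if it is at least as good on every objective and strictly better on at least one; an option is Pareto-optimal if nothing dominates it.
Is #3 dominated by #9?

#9 vs #3: #9 is worse on avg latency (140 vs 14), so it does not dominate #3.

No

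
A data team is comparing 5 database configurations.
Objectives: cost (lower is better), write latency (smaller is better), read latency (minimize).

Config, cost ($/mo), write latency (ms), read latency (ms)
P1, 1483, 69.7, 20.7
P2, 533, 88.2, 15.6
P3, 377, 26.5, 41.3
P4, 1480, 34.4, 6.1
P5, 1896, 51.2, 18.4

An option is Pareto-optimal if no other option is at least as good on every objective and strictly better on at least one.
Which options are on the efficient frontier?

P1: dominated by P4 (cost 1480≤1483, write latency 34.4≤69.7, read latency 6.1≤20.7).
P2: not dominated.
P3: not dominated (best cost).
P4: not dominated (best read latency).
P5: dominated by P4 (cost 1480≤1896, write latency 34.4≤51.2, read latency 6.1≤18.4).

P2, P3, P4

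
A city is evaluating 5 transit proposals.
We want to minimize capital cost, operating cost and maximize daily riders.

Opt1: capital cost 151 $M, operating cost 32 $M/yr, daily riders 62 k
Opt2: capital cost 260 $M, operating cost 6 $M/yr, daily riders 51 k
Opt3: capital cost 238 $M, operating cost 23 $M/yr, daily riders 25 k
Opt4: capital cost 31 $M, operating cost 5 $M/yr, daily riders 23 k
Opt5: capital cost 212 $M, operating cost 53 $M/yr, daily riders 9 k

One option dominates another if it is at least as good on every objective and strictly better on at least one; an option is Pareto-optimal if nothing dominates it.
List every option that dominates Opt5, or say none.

Opt1, Opt4

Opt1: capital cost 151≤212, operating cost 32≤53, daily riders 62≥9 — dominates Opt5.
Opt4: capital cost 31≤212, operating cost 5≤53, daily riders 23≥9 — dominates Opt5.
Others (Opt2, Opt3) are each worse than Opt5 on at least one objective.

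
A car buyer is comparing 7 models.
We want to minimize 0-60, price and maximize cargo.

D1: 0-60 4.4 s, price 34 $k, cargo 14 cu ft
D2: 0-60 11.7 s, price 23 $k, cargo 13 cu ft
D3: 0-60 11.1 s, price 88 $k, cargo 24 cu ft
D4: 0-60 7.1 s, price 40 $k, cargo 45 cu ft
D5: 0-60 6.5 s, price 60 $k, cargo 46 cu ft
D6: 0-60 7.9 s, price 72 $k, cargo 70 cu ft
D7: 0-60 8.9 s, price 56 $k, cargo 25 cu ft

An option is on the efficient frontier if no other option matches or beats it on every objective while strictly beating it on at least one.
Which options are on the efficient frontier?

D1, D2, D4, D5, D6

D1: not dominated (best 0-60).
D2: not dominated (best price).
D3: dominated by D4 (0-60 7.1≤11.1, price 40≤88, cargo 45≥24).
D4: not dominated.
D5: not dominated.
D6: not dominated (best cargo).
D7: dominated by D4 (0-60 7.1≤8.9, price 40≤56, cargo 45≥25).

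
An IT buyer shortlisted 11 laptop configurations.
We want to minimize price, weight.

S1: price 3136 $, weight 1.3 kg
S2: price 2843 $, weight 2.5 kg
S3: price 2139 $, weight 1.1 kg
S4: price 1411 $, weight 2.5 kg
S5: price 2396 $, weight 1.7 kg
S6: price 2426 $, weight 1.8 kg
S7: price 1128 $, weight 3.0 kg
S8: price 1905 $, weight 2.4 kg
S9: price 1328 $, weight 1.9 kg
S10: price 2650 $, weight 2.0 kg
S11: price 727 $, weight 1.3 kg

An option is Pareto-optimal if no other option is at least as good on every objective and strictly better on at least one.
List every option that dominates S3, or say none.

none

S1: worse on price (3136 vs 2139).
S2: worse on price (2843 vs 2139).
S4: worse on weight (2.5 vs 1.1).
S5: worse on price (2396 vs 2139).
S6: worse on price (2426 vs 2139).
S7: worse on weight (3.0 vs 1.1).
S8: worse on weight (2.4 vs 1.1).
S9: worse on weight (1.9 vs 1.1).
S10: worse on price (2650 vs 2139).
S11: worse on weight (1.3 vs 1.1).
No option dominates S3.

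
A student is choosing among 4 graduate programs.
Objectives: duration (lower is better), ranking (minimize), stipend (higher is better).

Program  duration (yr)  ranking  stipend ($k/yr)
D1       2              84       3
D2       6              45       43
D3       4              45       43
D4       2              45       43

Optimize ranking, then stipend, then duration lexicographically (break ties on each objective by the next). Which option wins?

First minimize ranking: best is 45, kept {D2, D3, D4}.
Then maximize stipend: best is 43, kept {D2, D3, D4}.
Then minimize duration: best is 2, kept {D4}.

D4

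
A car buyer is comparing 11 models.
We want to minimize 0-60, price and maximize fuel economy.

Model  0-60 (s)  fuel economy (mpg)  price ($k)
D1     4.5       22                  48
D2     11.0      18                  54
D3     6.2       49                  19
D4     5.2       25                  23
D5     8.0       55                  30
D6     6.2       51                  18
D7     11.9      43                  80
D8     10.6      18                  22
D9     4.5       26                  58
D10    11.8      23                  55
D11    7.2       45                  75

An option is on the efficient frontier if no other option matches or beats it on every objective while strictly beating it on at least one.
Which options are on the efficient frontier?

D1, D4, D5, D6, D9

D1: not dominated.
D2: dominated by D1 (0-60 4.5≤11.0, fuel economy 22≥18, price 48≤54).
D3: dominated by D6 (0-60 6.2≤6.2, fuel economy 51≥49, price 18≤19).
D4: not dominated.
D5: not dominated (best fuel economy).
D6: not dominated (best price).
D7: dominated by D3 (0-60 6.2≤11.9, fuel economy 49≥43, price 19≤80).
D8: dominated by D3 (0-60 6.2≤10.6, fuel economy 49≥18, price 19≤22).
D9: not dominated.
D10: dominated by D3 (0-60 6.2≤11.8, fuel economy 49≥23, price 19≤55).
D11: dominated by D3 (0-60 6.2≤7.2, fuel economy 49≥45, price 19≤75).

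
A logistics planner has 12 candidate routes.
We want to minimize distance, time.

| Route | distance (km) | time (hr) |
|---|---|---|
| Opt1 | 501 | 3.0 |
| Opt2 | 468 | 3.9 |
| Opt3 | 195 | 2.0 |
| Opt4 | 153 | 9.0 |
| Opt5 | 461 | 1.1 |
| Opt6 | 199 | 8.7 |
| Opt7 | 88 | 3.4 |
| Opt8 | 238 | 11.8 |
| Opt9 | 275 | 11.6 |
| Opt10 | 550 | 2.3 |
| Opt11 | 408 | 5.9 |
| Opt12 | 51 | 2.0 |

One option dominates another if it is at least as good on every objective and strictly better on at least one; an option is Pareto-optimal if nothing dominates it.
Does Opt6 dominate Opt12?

No

Opt6 vs Opt12: Opt6 is worse on distance (199 vs 51), so it does not dominate Opt12.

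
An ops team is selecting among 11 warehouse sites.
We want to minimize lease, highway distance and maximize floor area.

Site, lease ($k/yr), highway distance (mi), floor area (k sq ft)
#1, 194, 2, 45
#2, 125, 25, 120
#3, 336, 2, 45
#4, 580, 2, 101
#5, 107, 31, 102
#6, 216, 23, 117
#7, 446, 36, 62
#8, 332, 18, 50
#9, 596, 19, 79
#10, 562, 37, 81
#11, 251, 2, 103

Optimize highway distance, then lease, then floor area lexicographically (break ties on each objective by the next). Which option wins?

#1

First minimize highway distance: best is 2, kept {#1, #3, #4, #11}.
Then minimize lease: best is 194, kept {#1}.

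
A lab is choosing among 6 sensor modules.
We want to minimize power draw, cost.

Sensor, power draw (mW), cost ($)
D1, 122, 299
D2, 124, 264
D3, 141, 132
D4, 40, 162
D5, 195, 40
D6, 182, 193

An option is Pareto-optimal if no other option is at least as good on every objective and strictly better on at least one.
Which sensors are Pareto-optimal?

D3, D4, D5

D1: dominated by D4 (power draw 40≤122, cost 162≤299).
D2: dominated by D4 (power draw 40≤124, cost 162≤264).
D3: not dominated.
D4: not dominated (best power draw).
D5: not dominated (best cost).
D6: dominated by D3 (power draw 141≤182, cost 132≤193).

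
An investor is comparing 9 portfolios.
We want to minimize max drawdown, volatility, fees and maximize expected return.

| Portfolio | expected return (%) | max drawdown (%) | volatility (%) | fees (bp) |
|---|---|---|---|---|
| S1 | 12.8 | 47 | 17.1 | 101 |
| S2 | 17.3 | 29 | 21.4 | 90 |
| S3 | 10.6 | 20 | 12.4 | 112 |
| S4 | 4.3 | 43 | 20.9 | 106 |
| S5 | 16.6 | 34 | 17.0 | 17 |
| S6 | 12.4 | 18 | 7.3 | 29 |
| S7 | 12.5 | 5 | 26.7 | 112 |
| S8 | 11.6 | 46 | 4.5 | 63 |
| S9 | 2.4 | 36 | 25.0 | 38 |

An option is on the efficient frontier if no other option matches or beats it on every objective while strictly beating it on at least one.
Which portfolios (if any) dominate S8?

none

S1: worse on max drawdown (47 vs 46).
S2: worse on volatility (21.4 vs 4.5).
S3: worse on expected return (10.6 vs 11.6).
S4: worse on expected return (4.3 vs 11.6).
S5: worse on volatility (17.0 vs 4.5).
S6: worse on volatility (7.3 vs 4.5).
S7: worse on volatility (26.7 vs 4.5).
S9: worse on expected return (2.4 vs 11.6).
No option dominates S8.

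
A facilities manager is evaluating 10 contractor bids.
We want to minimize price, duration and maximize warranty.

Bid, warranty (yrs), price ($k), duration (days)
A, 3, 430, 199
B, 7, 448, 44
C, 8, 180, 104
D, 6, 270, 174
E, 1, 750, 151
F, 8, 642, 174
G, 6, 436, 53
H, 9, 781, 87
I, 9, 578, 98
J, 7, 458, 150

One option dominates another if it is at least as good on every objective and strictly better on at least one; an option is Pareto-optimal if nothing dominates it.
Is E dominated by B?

B vs E: warranty 7≥1, price 448≤750, duration 44≤151 — B is at least as good on every objective with at least one strict improvement.

Yes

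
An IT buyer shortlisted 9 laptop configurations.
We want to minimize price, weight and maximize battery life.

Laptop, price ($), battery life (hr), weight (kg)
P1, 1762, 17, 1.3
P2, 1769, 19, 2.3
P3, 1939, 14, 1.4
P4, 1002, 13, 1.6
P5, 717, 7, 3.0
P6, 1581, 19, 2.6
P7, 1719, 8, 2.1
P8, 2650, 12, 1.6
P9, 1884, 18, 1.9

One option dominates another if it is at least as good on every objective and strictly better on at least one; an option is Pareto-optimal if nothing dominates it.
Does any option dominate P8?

P1 vs P8: price 1762≤2650, battery life 17≥12, weight 1.3≤1.6 — P1 is at least as good on every objective and strictly better on at least one, so P1 dominates P8.

Yes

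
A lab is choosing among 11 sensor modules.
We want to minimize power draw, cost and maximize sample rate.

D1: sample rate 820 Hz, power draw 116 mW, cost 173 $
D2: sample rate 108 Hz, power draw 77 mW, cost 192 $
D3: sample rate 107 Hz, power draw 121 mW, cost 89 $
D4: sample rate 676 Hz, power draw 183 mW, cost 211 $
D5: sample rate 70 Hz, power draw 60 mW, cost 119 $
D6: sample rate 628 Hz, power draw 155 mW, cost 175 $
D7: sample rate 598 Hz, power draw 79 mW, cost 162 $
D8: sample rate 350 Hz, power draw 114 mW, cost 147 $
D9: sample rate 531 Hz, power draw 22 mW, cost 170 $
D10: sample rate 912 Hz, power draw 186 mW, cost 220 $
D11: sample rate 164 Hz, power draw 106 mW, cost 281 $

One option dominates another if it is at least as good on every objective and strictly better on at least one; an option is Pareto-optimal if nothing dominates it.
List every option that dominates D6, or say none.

D1: sample rate 820≥628, power draw 116≤155, cost 173≤175 — dominates D6.
Others (D2, D3, D4, D5, D7, D8, D9, D10, D11) are each worse than D6 on at least one objective.

D1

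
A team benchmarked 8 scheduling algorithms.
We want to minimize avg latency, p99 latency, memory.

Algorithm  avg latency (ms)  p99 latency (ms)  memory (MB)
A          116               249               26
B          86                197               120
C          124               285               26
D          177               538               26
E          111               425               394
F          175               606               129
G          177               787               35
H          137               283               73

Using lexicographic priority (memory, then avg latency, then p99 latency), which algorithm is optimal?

A

First minimize memory: best is 26, kept {A, C, D}.
Then minimize avg latency: best is 116, kept {A}.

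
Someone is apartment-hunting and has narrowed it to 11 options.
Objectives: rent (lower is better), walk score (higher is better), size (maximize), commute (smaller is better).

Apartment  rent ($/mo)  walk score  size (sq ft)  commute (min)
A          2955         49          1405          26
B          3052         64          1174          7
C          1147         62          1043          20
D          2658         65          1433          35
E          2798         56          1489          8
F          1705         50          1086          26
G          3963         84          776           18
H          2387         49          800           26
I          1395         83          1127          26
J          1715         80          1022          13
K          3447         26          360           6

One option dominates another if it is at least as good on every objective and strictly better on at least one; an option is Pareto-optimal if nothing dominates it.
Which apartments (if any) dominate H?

C, F, I, J

C: rent 1147≤2387, walk score 62≥49, size 1043≥800, commute 20≤26 — dominates H.
F: rent 1705≤2387, walk score 50≥49, size 1086≥800, commute 26≤26 — dominates H.
I: rent 1395≤2387, walk score 83≥49, size 1127≥800, commute 26≤26 — dominates H.
J: rent 1715≤2387, walk score 80≥49, size 1022≥800, commute 13≤26 — dominates H.
Others (A, B, D, E, G, K) are each worse than H on at least one objective.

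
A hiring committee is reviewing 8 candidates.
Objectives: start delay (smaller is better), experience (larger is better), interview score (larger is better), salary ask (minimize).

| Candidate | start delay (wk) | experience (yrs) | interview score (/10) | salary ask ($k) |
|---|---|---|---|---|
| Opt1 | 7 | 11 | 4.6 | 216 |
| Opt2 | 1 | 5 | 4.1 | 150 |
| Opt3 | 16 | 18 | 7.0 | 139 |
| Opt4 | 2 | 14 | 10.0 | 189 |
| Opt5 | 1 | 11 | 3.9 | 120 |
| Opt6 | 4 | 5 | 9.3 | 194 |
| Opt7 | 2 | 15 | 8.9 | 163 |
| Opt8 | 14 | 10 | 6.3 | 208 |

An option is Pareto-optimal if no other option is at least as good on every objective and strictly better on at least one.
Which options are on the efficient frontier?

Opt2, Opt3, Opt4, Opt5, Opt7

Opt1: dominated by Opt4 (start delay 2≤7, experience 14≥11, interview score 10.0≥4.6, salary ask 189≤216).
Opt2: not dominated.
Opt3: not dominated (best experience).
Opt4: not dominated (best interview score).
Opt5: not dominated (best salary ask).
Opt6: dominated by Opt4 (start delay 2≤4, experience 14≥5, interview score 10.0≥9.3, salary ask 189≤194).
Opt7: not dominated.
Opt8: dominated by Opt4 (start delay 2≤14, experience 14≥10, interview score 10.0≥6.3, salary ask 189≤208).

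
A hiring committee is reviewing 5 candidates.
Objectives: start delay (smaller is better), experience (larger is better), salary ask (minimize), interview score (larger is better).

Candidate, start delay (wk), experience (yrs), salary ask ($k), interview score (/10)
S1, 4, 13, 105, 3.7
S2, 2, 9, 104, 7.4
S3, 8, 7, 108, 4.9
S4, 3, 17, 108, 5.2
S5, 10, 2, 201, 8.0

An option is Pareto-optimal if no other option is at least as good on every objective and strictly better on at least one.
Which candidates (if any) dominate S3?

S2: start delay 2≤8, experience 9≥7, salary ask 104≤108, interview score 7.4≥4.9 — dominates S3.
S4: start delay 3≤8, experience 17≥7, salary ask 108≤108, interview score 5.2≥4.9 — dominates S3.
Others (S1, S5) are each worse than S3 on at least one objective.

S2, S4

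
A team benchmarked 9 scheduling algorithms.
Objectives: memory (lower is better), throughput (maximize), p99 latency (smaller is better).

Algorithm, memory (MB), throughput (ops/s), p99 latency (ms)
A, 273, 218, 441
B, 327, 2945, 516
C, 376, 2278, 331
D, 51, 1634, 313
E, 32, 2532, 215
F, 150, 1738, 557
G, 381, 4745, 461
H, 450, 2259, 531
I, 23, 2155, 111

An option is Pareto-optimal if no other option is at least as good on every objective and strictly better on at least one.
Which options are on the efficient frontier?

B, E, G, I

A: dominated by D (memory 51≤273, throughput 1634≥218, p99 latency 313≤441).
B: not dominated.
C: dominated by E (memory 32≤376, throughput 2532≥2278, p99 latency 215≤331).
D: dominated by E (memory 32≤51, throughput 2532≥1634, p99 latency 215≤313).
E: not dominated.
F: dominated by E (memory 32≤150, throughput 2532≥1738, p99 latency 215≤557).
G: not dominated (best throughput).
H: dominated by B (memory 327≤450, throughput 2945≥2259, p99 latency 516≤531).
I: not dominated (best memory).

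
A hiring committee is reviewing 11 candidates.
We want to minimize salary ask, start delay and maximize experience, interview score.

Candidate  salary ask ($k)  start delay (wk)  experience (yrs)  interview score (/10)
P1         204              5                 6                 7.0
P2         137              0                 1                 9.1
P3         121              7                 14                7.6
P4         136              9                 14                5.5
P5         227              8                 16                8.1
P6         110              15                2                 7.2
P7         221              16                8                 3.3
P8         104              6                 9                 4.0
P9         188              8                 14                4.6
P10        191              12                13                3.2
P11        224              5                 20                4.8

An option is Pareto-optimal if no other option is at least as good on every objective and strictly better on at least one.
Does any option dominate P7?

P3 vs P7: salary ask 121≤221, start delay 7≤16, experience 14≥8, interview score 7.6≥3.3 — P3 is at least as good on every objective and strictly better on at least one, so P3 dominates P7.

Yes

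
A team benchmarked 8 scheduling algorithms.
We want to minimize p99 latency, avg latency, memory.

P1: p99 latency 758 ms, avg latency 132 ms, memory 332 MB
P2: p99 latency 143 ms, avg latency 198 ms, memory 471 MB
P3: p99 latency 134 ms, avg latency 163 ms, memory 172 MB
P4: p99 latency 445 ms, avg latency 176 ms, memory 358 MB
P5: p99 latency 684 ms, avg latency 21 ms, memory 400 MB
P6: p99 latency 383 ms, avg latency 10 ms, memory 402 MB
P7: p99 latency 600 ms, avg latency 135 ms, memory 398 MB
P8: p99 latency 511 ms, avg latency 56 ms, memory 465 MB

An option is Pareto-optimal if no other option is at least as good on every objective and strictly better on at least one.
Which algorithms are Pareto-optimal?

P1: not dominated.
P2: dominated by P3 (p99 latency 134≤143, avg latency 163≤198, memory 172≤471).
P3: not dominated (best p99 latency).
P4: dominated by P3 (p99 latency 134≤445, avg latency 163≤176, memory 172≤358).
P5: not dominated.
P6: not dominated (best avg latency).
P7: not dominated.
P8: dominated by P6 (p99 latency 383≤511, avg latency 10≤56, memory 402≤465).

P1, P3, P5, P6, P7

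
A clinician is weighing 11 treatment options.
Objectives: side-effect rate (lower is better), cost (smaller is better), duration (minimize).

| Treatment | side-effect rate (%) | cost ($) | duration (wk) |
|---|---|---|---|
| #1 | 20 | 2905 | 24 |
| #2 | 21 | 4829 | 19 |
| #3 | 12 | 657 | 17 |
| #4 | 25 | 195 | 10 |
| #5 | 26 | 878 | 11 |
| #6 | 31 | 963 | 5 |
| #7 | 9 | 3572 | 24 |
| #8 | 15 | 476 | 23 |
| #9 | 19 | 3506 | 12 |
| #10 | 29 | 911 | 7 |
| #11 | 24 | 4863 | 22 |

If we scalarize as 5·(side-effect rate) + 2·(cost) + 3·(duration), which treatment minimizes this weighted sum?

#4

#1: 5·20 + 2·2905 + 3·24 = 5982
#2: 5·21 + 2·4829 + 3·19 = 9820
#3: 5·12 + 2·657 + 3·17 = 1425
#4: 5·25 + 2·195 + 3·10 = 545
#5: 5·26 + 2·878 + 3·11 = 1919
#6: 5·31 + 2·963 + 3·5 = 2096
#7: 5·9 + 2·3572 + 3·24 = 7261
#8: 5·15 + 2·476 + 3·23 = 1096
#9: 5·19 + 2·3506 + 3·12 = 7143
#10: 5·29 + 2·911 + 3·7 = 1988
#11: 5·24 + 2·4863 + 3·22 = 9912
Lowest: #4 at 545.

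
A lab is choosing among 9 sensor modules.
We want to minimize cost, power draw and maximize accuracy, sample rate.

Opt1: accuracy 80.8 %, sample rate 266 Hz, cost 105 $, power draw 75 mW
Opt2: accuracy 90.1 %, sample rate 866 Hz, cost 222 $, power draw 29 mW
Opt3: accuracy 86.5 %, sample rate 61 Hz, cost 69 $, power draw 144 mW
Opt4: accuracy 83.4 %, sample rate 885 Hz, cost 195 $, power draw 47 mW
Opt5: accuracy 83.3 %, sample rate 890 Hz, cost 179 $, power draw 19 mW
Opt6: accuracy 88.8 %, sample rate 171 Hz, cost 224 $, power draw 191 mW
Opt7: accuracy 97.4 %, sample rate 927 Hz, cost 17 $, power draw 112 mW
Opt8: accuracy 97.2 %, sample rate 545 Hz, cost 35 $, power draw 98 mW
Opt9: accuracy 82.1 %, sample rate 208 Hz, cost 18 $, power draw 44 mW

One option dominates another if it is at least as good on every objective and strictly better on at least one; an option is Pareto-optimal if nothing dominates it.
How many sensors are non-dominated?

7

Opt1: not dominated.
Opt2: not dominated.
Opt3: dominated by Opt7 (accuracy 97.4≥86.5, sample rate 927≥61, cost 17≤69, power draw 112≤144).
Opt4: not dominated.
Opt5: not dominated (best power draw).
Opt6: dominated by Opt2 (accuracy 90.1≥88.8, sample rate 866≥171, cost 222≤224, power draw 29≤191).
Opt7: not dominated (best accuracy).
Opt8: not dominated.
Opt9: not dominated.
Pareto-optimal: Opt1, Opt2, Opt4, Opt5, Opt7, Opt8, Opt9 → 7.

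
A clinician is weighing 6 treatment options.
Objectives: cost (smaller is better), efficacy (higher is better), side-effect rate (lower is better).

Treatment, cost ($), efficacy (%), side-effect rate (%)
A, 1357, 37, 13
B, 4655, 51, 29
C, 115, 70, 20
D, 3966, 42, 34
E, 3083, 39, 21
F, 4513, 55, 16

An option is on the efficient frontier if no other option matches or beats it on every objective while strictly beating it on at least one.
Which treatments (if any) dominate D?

C: cost 115≤3966, efficacy 70≥42, side-effect rate 20≤34 — dominates D.
Others (A, B, E, F) are each worse than D on at least one objective.

C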